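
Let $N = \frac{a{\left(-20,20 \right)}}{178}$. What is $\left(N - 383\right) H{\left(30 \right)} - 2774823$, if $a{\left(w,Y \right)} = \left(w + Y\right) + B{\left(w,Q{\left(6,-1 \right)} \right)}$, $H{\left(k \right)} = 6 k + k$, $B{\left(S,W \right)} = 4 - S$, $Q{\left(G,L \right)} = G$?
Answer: $- \frac{254114997}{89} \approx -2.8552 \cdot 10^{6}$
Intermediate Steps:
$H{\left(k \right)} = 7 k$
$a{\left(w,Y \right)} = 4 + Y$ ($a{\left(w,Y \right)} = \left(w + Y\right) - \left(-4 + w\right) = \left(Y + w\right) - \left(-4 + w\right) = 4 + Y$)
$N = \frac{12}{89}$ ($N = \frac{4 + 20}{178} = 24 \cdot \frac{1}{178} = \frac{12}{89} \approx 0.13483$)
$\left(N - 383\right) H{\left(30 \right)} - 2774823 = \left(\frac{12}{89} - 383\right) 7 \cdot 30 - 2774823 = \left(- \frac{34075}{89}\right) 210 - 2774823 = - \frac{7155750}{89} - 2774823 = - \frac{254114997}{89}$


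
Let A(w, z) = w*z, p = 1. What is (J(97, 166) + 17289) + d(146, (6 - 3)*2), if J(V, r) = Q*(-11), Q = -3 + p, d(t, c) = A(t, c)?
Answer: 18187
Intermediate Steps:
d(t, c) = c*t (d(t, c) = t*c = c*t)
Q = -2 (Q = -3 + 1 = -2)
J(V, r) = 22 (J(V, r) = -2*(-11) = 22)
(J(97, 166) + 17289) + d(146, (6 - 3)*2) = (22 + 17289) + ((6 - 3)*2)*146 = 17311 + (3*2)*146 = 17311 + 6*146 = 17311 + 876 = 18187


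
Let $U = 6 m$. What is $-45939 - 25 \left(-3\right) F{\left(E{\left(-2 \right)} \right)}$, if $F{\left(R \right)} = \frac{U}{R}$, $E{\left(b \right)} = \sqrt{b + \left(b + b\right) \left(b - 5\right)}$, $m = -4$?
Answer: $-45939 - \frac{900 \sqrt{26}}{13} \approx -46292.0$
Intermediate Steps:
$U = -24$ ($U = 6 \left(-4\right) = -24$)
$E{\left(b \right)} = \sqrt{b + 2 b \left(-5 + b\right)}$
$F{\left(R \right)} = - \frac{24}{R}$
$-45939 - 25 \left(-3\right) F{\left(E{\left(-2 \right)} \right)} = -45939 - 25 \left(-3\right) \left(- \frac{24}{\sqrt{- 2 \left(-9 + 2 \left(-2\right)\right)}}\right) = -45939 - - 75 \left(- \frac{24}{\sqrt{- 2 \left(-9 - 4\right)}}\right) = -45939 - - 75 \left(- \frac{24}{\sqrt{\left(-2\right) \left(-13\right)}}\right) = -45939 - - 75 \left(- \frac{24}{\sqrt{26}}\right) = -45939 - - 75 \left(- 24 \frac{\sqrt{26}}{26}\right) = -45939 - - 75 \left(- \frac{12 \sqrt{26}}{13}\right) = -45939 - \frac{900 \sqrt{26}}{13}$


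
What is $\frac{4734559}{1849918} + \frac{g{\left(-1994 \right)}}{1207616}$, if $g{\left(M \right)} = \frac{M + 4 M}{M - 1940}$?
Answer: $\frac{803313511491777}{313875675856064} \approx 2.5593$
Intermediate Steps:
$g{\left(M \right)} = \frac{5 M}{-1940 + M}$
$\frac{4734559}{1849918} + \frac{g{\left(-1994 \right)}}{1207616} = \frac{4734559}{1849918} + \frac{5 \left(-1994\right) \frac{1}{-1940 - 1994}}{1207616} = 4734559 \cdot \frac{1}{1849918} + 5 \left(-1994\right) \frac{1}{-3934} \cdot \frac{1}{1207616} = \frac{4734559}{1849918} + 5 \left(-1994\right) \left(- \frac{1}{3934}\right) \frac{1}{1207616} = \frac{4734559}{1849918} + \frac{4985}{1967} \cdot \frac{1}{1207616} = \frac{4734559}{1849918} + \frac{4985}{2375380672} = \frac{803313511491777}{313875675856064}$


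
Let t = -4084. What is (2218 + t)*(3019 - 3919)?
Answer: 1679400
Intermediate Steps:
(2218 + t)*(3019 - 3919) = (2218 - 4084)*(3019 - 3919) = -1866*(-900) = 1679400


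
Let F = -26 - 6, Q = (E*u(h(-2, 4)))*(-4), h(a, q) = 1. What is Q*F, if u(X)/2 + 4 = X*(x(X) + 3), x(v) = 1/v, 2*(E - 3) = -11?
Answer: 0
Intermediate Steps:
E = -5/2 (E = 3 + (½)*(-11) = 3 - 11/2 = -5/2 ≈ -2.5000)
x(v) = 1/v
u(X) = -8 + 2*X*(3 + 1/X) (u(X) = -8 + 2*(X*(1/X + 3)) = -8 + 2*(X*(3 + 1/X)) = -8 + 2*X*(3 + 1/X))
Q = 0 (Q = -5*(-6 + 6*1)/2*(-4) = -5*(-6 + 6)/2*(-4) = -5/2*0*(-4) = 0*(-4) = 0)
F = -32
Q*F = 0*(-32) = 0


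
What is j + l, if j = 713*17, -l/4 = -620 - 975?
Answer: 18501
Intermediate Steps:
l = 6380 (l = -4*(-620 - 975) = -4*(-1595) = 6380)
j = 12121
j + l = 12121 + 6380 = 18501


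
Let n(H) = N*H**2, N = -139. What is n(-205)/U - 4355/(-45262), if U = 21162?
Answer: -66076170235/239458611 ≈ -275.94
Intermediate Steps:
n(H) = -139*H**2
n(-205)/U - 4355/(-45262) = -139*(-205)**2/21162 - 4355/(-45262) = -139*42025*(1/21162) - 4355*(-1/45262) = -5841475*1/21162 + 4355/45262 = -5841475/21162 + 4355/45262 = -66076170235/239458611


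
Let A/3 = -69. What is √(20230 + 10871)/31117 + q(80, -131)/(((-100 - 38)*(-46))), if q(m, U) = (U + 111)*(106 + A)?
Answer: 505/1587 + √31101/31117 ≈ 0.32388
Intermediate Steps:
A = -207 (A = 3*(-69) = -207)
q(m, U) = -11211 - 101*U (q(m, U) = (U + 111)*(106 - 207) = (111 + U)*(-101) = -11211 - 101*U)
√(20230 + 10871)/31117 + q(80, -131)/(((-100 - 38)*(-46))) = √(20230 + 10871)/31117 + (-11211 - 101*(-131))/(((-100 - 38)*(-46))) = √31101*(1/31117) + (-11211 + 13231)/((-138*(-46))) = √31101/31117 + 2020/6348 = √31101/31117 + 2020*(1/6348) = √31101/31117 + 505/1587 = 505/1587 + √31101/31117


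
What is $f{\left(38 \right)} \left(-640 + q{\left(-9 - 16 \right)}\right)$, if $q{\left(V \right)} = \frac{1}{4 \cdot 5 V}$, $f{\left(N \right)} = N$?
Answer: $- \frac{6080019}{250} \approx -24320.0$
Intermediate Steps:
$q{\left(V \right)} = \frac{1}{20 V}$
$f{\left(38 \right)} \left(-640 + q{\left(-9 - 16 \right)}\right) = 38 \left(-640 + \frac{1}{20 \left(-9 - 16\right)}\right) = 38 \left(-640 + \frac{1}{20 \left(-25\right)}\right) = 38 \left(-640 + \frac{1}{20} \left(- \frac{1}{25}\right)\right) = 38 \left(-640 - \frac{1}{500}\right) = 38 \left(- \frac{320001}{500}\right) = - \frac{6080019}{250}$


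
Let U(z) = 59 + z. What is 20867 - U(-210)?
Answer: 21018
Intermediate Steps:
20867 - U(-210) = 20867 - (59 - 210) = 20867 - 1*(-151) = 20867 + 151 = 21018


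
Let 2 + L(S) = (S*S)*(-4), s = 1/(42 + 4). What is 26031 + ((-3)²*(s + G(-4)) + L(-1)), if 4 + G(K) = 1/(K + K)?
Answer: 4781805/184 ≈ 25988.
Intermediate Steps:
G(K) = -4 + 1/(2*K) (G(K) = -4 + 1/(K + K) = -4 + 1/(2*K))
s = 1/46 ≈ 0.021739
L(S) = -2 - 4*S² (L(S) = -2 + (S*S)*(-4) = -2 + S²*(-4) = -2 - 4*S²)
26031 + ((-3)²*(s + G(-4)) + L(-1)) = 26031 + ((-3)²*(1/46 + (-4 + (½)/(-4))) + (-2 - 4*(-1)²)) = 26031 + (9*(1/46 + (-4 + (½)*(-¼))) + (-2 - 4*1)) = 26031 + (9*(1/46 + (-4 - ⅛)) + (-2 - 4)) = 26031 + (9*(1/46 - 33/8) - 6) = 26031 + (9*(-755/184) - 6) = 26031 + (-6795/184 - 6) = 26031 - 7899/184 = 4781805/184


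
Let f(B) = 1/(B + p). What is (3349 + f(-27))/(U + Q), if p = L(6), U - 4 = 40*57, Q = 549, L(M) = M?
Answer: 70328/59493 ≈ 1.1821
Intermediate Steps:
U = 2284 (U = 4 + 40*57 = 4 + 2280 = 2284)
p = 6
f(B) = 1/(6 + B) (f(B) = 1/(B + 6) = 1/(6 + B))
(3349 + f(-27))/(U + Q) = (3349 + 1/(6 - 27))/(2284 + 549) = (3349 + 1/(-21))/2833 = (3349 - 1/21)*(1/2833) = (70328/21)*(1/2833) = 70328/59493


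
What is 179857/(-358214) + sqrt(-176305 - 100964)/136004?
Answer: -179857/358214 + I*sqrt(277269)/136004 ≈ -0.50209 + 0.0038717*I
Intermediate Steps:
179857/(-358214) + sqrt(-176305 - 100964)/136004 = 179857*(-1/358214) + sqrt(-277269)*(1/136004) = -179857/358214 + (I*sqrt(277269))*(1/136004) = -179857/358214 + I*sqrt(277269)/136004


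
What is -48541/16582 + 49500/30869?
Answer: -677603129/511869758 ≈ -1.3238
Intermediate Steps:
-48541/16582 + 49500/30869 = -677603129/511869758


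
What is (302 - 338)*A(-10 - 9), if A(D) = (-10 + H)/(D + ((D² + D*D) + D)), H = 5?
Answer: 5/19 ≈ 0.26316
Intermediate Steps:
A(D) = -5/(2*D + 2*D²) (A(D) = (-10 + 5)/(D + ((D² + D*D) + D)) = -5/(D + ((D² + D²) + D)) = -5/(D + (2*D² + D)) = -5/(D + (D + 2*D²)) = -5/(2*D + 2*D²))
(302 - 338)*A(-10 - 9) = (302 - 338)*(-5/(2*(-10 - 9)*(1 + (-10 - 9)))) = -(-90)/((-19)*(1 - 19)) = -(-90)*(-1)/(19*(-18)) = -(-90)*(-1)*(-1)/(19*18) = -36*(-5/684) = 5/19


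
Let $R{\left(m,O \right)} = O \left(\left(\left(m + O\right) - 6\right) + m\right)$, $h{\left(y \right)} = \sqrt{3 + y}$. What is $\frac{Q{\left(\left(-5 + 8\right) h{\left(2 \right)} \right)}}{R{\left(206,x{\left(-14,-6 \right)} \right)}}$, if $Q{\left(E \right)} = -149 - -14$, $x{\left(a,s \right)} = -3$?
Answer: $\frac{45}{403} \approx 0.11166$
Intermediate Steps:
$Q{\left(E \right)} = -135$ ($Q{\left(E \right)} = -149 + 14 = -135$)
$R{\left(m,O \right)} = O \left(-6 + O + 2 m\right)$ ($R{\left(m,O \right)} = O \left(\left(\left(O + m\right) - 6\right) + m\right) = O \left(\left(-6 + O + m\right) + m\right) = O \left(-6 + O + 2 m\right)$)
$\frac{Q{\left(\left(-5 + 8\right) h{\left(2 \right)} \right)}}{R{\left(206,x{\left(-14,-6 \right)} \right)}} = - \frac{135}{\left(-3\right) \left(-6 - 3 + 2 \cdot 206\right)} = - \frac{135}{\left(-3\right) \left(-6 - 3 + 412\right)} = - \frac{135}{\left(-3\right) 403} = - \frac{135}{-1209} = \left(-135\right) \left(- \frac{1}{1209}\right) = \frac{45}{403}$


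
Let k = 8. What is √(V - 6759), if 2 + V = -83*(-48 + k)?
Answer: I*√3441 ≈ 58.66*I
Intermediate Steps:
V = 3318 (V = -2 - 83*(-48 + 8) = -2 - 83*(-40) = -2 + 3320 = 3318)
√(V - 6759) = √(3318 - 6759) = √(-3441) = I*√3441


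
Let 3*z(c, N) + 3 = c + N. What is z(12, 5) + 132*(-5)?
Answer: -1966/3 ≈ -655.33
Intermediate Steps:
z(c, N) = -1 + N/3 + c/3 (z(c, N) = -1 + (c + N)/3 = -1 + (N + c)/3 = -1 + (N/3 + c/3) = -1 + N/3 + c/3)
z(12, 5) + 132*(-5) = (-1 + (⅓)*5 + (⅓)*12) + 132*(-5) = (-1 + 5/3 + 4) - 660 = 14/3 - 660 = -1966/3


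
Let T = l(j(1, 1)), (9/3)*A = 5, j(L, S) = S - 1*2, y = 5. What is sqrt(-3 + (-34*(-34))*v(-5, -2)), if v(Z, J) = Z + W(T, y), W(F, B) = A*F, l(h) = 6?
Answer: sqrt(5777) ≈ 76.007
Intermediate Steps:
j(L, S) = -2 + S (j(L, S) = S - 2 = -2 + S)
A = 5/3 (A = (1/3)*5 = 5/3 ≈ 1.6667)
T = 6
W(F, B) = 5*F/3
v(Z, J) = 10 + Z (v(Z, J) = Z + (5/3)*6 = Z + 10 = 10 + Z)
sqrt(-3 + (-34*(-34))*v(-5, -2)) = sqrt(-3 + (-34*(-34))*(10 - 5)) = sqrt(-3 + 1156*5) = sqrt(-3 + 5780) = sqrt(5777)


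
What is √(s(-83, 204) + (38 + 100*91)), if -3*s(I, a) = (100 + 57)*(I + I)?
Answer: 2*√40107/3 ≈ 133.51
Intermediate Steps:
s(I, a) = -314*I/3 (s(I, a) = -(100 + 57)*(I + I)/3 = -157*2*I/3 = -314*I/3)
√(s(-83, 204) + (38 + 100*91)) = √(-314/3*(-83) + (38 + 100*91)) = √(26062/3 + (38 + 9100)) = √(26062/3 + 9138) = √(53476/3) = 2*√40107/3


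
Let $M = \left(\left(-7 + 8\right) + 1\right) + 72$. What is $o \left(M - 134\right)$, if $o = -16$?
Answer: $960$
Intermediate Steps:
$M = 74$ ($M = \left(1 + 1\right) + 72 = 2 + 72 = 74$)
$o \left(M - 134\right) = - 16 \left(74 - 134\right) = \left(-16\right) \left(-60\right) = 960$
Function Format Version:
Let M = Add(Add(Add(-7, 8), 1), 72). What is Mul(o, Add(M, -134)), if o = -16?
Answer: 960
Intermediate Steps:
M = 74 (M = Add(Add(1, 1), 72) = Add(2, 72) = 74)
Mul(o, Add(M, -134)) = Mul(-16, Add(74, -134)) = Mul(-16, -60) = 960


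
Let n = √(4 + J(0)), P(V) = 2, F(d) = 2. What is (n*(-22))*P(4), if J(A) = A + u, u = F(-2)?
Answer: -44*√6 ≈ -107.78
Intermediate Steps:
u = 2
J(A) = 2 + A (J(A) = A + 2 = 2 + A)
n = √6 (n = √(4 + (2 + 0)) = √(4 + 2) = √6 ≈ 2.4495)
(n*(-22))*P(4) = (√6*(-22))*2 = -22*√6*2 = -44*√6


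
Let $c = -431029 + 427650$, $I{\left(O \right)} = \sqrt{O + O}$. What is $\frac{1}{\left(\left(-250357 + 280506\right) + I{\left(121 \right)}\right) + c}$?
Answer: $\frac{13385}{358316329} - \frac{11 \sqrt{2}}{716632658} \approx 3.7334 \cdot 10^{-5}$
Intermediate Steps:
$I{\left(O \right)} = \sqrt{2} \sqrt{O}$ ($I{\left(O \right)} = \sqrt{2 O} = \sqrt{2} \sqrt{O}$)
$c = -3379$
$\frac{1}{\left(\left(-250357 + 280506\right) + I{\left(121 \right)}\right) + c} = \frac{1}{\left(\left(-250357 + 280506\right) + \sqrt{2} \sqrt{121}\right) - 3379} = \frac{1}{\left(30149 + \sqrt{2} \cdot 11\right) - 3379} = \frac{1}{\left(30149 + 11 \sqrt{2}\right) - 3379} = \frac{1}{26770 + 11 \sqrt{2}}$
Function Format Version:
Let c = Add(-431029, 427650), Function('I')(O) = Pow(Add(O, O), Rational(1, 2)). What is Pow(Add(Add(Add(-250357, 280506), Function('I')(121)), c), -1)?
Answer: Add(Rational(13385, 358316329), Mul(Rational(-11, 716632658), Pow(2, Rational(1, 2)))) ≈ 3.7334e-5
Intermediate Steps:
Function('I')(O) = Mul(Pow(2, Rational(1, 2)), Pow(O, Rational(1, 2))) (Function('I')(O) = Pow(Mul(2, O), Rational(1, 2)) = Mul(Pow(2, Rational(1, 2)), Pow(O, Rational(1, 2))))
c = -3379
Pow(Add(Add(Add(-250357, 280506), Function('I')(121)), c), -1) = Pow(Add(Add(Add(-250357, 280506), Mul(Pow(2, Rational(1, 2)), Pow(121, Rational(1, 2)))), -3379), -1) = Pow(Add(Add(30149, Mul(Pow(2, Rational(1, 2)), 11)), -3379), -1) = Pow(Add(Add(30149, Mul(11, Pow(2, Rational(1, 2)))), -3379), -1) = Pow(Add(26770, Mul(11, Pow(2, Rational(1, 2)))), -1)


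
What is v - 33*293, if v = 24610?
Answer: 14941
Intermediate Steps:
v - 33*293 = 24610 - 33*293 = 24610 - 1*9669 = 24610 - 9669 = 14941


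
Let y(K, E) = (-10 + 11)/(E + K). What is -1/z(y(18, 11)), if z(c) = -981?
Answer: 1/981 ≈ 0.0010194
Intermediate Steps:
y(K, E) = 1/(E + K)
-1/z(y(18, 11)) = -1/(-981) = -1*(-1/981) = 1/981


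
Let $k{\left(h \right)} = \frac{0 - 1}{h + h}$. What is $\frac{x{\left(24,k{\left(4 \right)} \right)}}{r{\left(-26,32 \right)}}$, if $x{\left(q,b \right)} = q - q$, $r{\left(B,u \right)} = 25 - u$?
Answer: $0$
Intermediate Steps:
$k{\left(h \right)} = - \frac{1}{2 h}$
$x{\left(q,b \right)} = 0$
$\frac{x{\left(24,k{\left(4 \right)} \right)}}{r{\left(-26,32 \right)}} = \frac{0}{25 - 32} = \frac{0}{-7} = 0 \left(- \frac{1}{7}\right) = 0$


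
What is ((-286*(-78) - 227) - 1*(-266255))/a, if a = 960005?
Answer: 288336/960005 ≈ 0.30035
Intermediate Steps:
((-286*(-78) - 227) - 1*(-266255))/a = ((-286*(-78) - 227) - 1*(-266255))/960005 = ((22308 - 227) + 266255)*(1/960005) = (22081 + 266255)*(1/960005) = 288336*(1/960005) = 288336/960005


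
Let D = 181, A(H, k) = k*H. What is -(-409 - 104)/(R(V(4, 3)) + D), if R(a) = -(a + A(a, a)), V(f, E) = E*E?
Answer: 513/91 ≈ 5.6374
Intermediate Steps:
V(f, E) = E**2
A(H, k) = H*k
R(a) = -a - a**2 (R(a) = -(a + a*a) = -(a + a**2) = -a - a**2)
-(-409 - 104)/(R(V(4, 3)) + D) = -(-409 - 104)/(3**2*(-1 - 1*3**2) + 181) = -(-513)/(9*(-1 - 1*9) + 181) = -(-513)/(9*(-1 - 9) + 181) = -(-513)/(9*(-10) + 181) = -(-513)/(-90 + 181) = -(-513)/91 = -1*(-513/91) = 513/91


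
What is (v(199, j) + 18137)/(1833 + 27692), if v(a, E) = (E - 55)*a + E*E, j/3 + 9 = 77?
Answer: 89404/29525 ≈ 3.0281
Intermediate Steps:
j = 204 (j = -27 + 3*77 = -27 + 231 = 204)
v(a, E) = E² + a*(-55 + E) (v(a, E) = (-55 + E)*a + E² = a*(-55 + E) + E² = E² + a*(-55 + E))
(v(199, j) + 18137)/(1833 + 27692) = ((204² - 55*199 + 204*199) + 18137)/(1833 + 27692) = ((41616 - 10945 + 40596) + 18137)/29525 = (71267 + 18137)*(1/29525) = 89404*(1/29525) = 89404/29525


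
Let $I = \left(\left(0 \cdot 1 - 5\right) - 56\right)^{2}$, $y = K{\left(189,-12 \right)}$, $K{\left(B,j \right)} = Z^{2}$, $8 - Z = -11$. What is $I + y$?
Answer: $4082$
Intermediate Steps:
$Z = 19$ ($Z = 8 - -11 = 8 + 11 = 19$)
$K{\left(B,j \right)} = 361$ ($K{\left(B,j \right)} = 19^{2} = 361$)
$y = 361$
$I = 3721$ ($I = \left(\left(0 - 5\right) - 56\right)^{2} = \left(-5 - 56\right)^{2} = \left(-61\right)^{2} = 3721$)
$I + y = 3721 + 361 = 4082$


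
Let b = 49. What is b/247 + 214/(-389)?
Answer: -33797/96083 ≈ -0.35175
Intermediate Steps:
b/247 + 214/(-389) = 49/247 + 214/(-389) = 49*(1/247) + 214*(-1/389) = 49/247 - 214/389 = -33797/96083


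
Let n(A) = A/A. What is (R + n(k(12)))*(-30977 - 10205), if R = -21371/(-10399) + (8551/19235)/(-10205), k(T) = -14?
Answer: -256816933599058982/2041252726825 ≈ -1.2581e+5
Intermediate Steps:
n(A) = 1
R = 4194892521076/2041252726825 (R = -21371*(-1/10399) + (8551*(1/19235))*(-1/10205) = 21371/10399 + (8551/19235)*(-1/10205) = 21371/10399 - 8551/196293175 = 4194892521076/2041252726825 ≈ 2.0551)
(R + n(k(12)))*(-30977 - 10205) = (4194892521076/2041252726825 + 1)*(-30977 - 10205) = (6236145247901/2041252726825)*(-41182) = -256816933599058982/2041252726825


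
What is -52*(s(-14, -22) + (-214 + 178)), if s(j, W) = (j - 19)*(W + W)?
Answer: -73632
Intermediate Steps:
s(j, W) = 2*W*(-19 + j) (s(j, W) = (-19 + j)*(2*W) = 2*W*(-19 + j))
-52*(s(-14, -22) + (-214 + 178)) = -52*(2*(-22)*(-19 - 14) + (-214 + 178)) = -52*(2*(-22)*(-33) - 36) = -52*(1452 - 36) = -52*1416 = -73632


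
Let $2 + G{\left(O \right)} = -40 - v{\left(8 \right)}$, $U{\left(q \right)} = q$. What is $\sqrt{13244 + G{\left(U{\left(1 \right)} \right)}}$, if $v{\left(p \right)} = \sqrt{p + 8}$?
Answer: $\sqrt{13198} \approx 114.88$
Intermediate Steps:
$v{\left(p \right)} = \sqrt{8 + p}$
$G{\left(O \right)} = -46$ ($G{\left(O \right)} = -2 - \left(40 + \sqrt{8 + 8}\right) = -2 - \left(40 + \sqrt{16}\right) = -2 - 44 = -46$)
$\sqrt{13244 + G{\left(U{\left(1 \right)} \right)}} = \sqrt{13244 - 46} = \sqrt{13198}$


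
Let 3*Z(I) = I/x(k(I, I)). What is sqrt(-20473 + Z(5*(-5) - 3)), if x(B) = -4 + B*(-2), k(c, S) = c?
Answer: I*sqrt(31139706)/39 ≈ 143.08*I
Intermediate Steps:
x(B) = -4 - 2*B
Z(I) = I/(3*(-4 - 2*I)) (Z(I) = (I/(-4 - 2*I))/3 = I/(3*(-4 - 2*I)))
sqrt(-20473 + Z(5*(-5) - 3)) = sqrt(-20473 - (5*(-5) - 3)/(12 + 6*(5*(-5) - 3))) = sqrt(-20473 - (-25 - 3)/(12 + 6*(-25 - 3))) = sqrt(-20473 - 1*(-28)/(12 + 6*(-28))) = sqrt(-20473 - 1*(-28)/(12 - 168)) = sqrt(-20473 - 1*(-28)/(-156)) = sqrt(-20473 - 1*(-28)*(-1/156)) = sqrt(-20473 - 7/39) = sqrt(-798454/39) = I*sqrt(31139706)/39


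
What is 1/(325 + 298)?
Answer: 1/623 ≈ 0.0016051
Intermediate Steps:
1/(325 + 298) = 1/623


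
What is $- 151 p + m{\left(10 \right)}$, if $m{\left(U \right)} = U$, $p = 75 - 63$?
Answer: $-1802$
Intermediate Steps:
$p = 12$
$- 151 p + m{\left(10 \right)} = \left(-151\right) 12 + 10 = -1812 + 10 = -1802$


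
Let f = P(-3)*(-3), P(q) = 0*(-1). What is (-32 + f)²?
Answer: 1024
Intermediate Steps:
P(q) = 0
f = 0 (f = 0*(-3) = 0)
(-32 + f)² = (-32 + 0)² = (-32)² = 1024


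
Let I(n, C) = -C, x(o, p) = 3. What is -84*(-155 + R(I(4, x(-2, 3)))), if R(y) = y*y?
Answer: 12264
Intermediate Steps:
R(y) = y**2
-84*(-155 + R(I(4, x(-2, 3)))) = -84*(-155 + (-1*3)**2) = -84*(-155 + (-3)**2) = -84*(-155 + 9) = -84*(-146) = 12264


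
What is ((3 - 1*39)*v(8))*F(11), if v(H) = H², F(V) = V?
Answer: -25344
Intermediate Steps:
((3 - 1*39)*v(8))*F(11) = ((3 - 1*39)*8²)*11 = ((3 - 39)*64)*11 = -36*64*11 = -2304*11 = -25344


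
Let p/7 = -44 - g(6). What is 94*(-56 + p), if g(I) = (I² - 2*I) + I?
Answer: -53956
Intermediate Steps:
g(I) = I² - I
p = -518 (p = 7*(-44 - 6*(-1 + 6)) = 7*(-44 - 6*5) = 7*(-44 - 1*30) = 7*(-44 - 30) = 7*(-74) = -518)
94*(-56 + p) = 94*(-56 - 518) = 94*(-574) = -53956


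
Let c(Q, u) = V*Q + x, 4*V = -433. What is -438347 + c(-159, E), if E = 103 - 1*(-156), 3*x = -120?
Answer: -1684701/4 ≈ -4.2118e+5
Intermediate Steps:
V = -433/4 (V = (¼)*(-433) = -433/4 ≈ -108.25)
x = -40 (x = (⅓)*(-120) = -40)
E = 259 (E = 103 + 156 = 259)
c(Q, u) = -40 - 433*Q/4 (c(Q, u) = -433*Q/4 - 40 = -40 - 433*Q/4)
-438347 + c(-159, E) = -438347 + (-40 - 433/4*(-159)) = -438347 + (-40 + 68847/4) = -438347 + 68687/4 = -1684701/4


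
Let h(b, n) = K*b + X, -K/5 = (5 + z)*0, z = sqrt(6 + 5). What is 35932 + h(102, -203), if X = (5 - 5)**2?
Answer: 35932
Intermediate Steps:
z = sqrt(11) ≈ 3.3166
X = 0 (X = 0**2 = 0)
K = 0 (K = -5*(5 + sqrt(11))*0 = -5*0 = 0)
h(b, n) = 0 (h(b, n) = 0*b + 0 = 0 + 0 = 0)
35932 + h(102, -203) = 35932 + 0 = 35932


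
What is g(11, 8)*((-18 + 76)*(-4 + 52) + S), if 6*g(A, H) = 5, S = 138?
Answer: 2435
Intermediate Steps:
g(A, H) = 5/6 (g(A, H) = (1/6)*5 = 5/6)
g(11, 8)*((-18 + 76)*(-4 + 52) + S) = 5*((-18 + 76)*(-4 + 52) + 138)/6 = 5*(58*48 + 138)/6 = 5*(2784 + 138)/6 = (5/6)*2922 = 2435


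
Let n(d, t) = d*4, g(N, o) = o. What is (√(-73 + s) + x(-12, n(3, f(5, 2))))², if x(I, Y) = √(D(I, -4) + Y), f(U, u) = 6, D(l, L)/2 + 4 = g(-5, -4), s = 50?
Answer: -(2 + √23)² ≈ -46.183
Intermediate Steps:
D(l, L) = -16 (D(l, L) = -8 + 2*(-4) = -8 - 8 = -16)
n(d, t) = 4*d
x(I, Y) = √(-16 + Y)
(√(-73 + s) + x(-12, n(3, f(5, 2))))² = (√(-73 + 50) + √(-16 + 4*3))² = (√(-23) + √(-16 + 12))² = (I*√23 + √(-4))² = (I*√23 + 2*I)² = (2*I + I*√23)²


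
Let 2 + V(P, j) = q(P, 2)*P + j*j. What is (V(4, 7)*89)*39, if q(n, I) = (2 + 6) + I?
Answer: 301977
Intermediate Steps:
q(n, I) = 8 + I
V(P, j) = -2 + j² + 10*P (V(P, j) = -2 + ((8 + 2)*P + j*j) = -2 + (10*P + j²) = -2 + (j² + 10*P) = -2 + j² + 10*P)
(V(4, 7)*89)*39 = ((-2 + 7² + 10*4)*89)*39 = ((-2 + 49 + 40)*89)*39 = (87*89)*39 = 7743*39 = 301977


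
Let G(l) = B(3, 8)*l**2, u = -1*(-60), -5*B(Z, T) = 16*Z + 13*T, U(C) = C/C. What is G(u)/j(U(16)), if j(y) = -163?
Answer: 109440/163 ≈ 671.41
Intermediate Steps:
U(C) = 1
B(Z, T) = -16*Z/5 - 13*T/5 (B(Z, T) = -(16*Z + 13*T)/5 = -(13*T + 16*Z)/5 = -16*Z/5 - 13*T/5)
u = 60
G(l) = -152*l**2/5 (G(l) = (-16/5*3 - 13/5*8)*l**2 = (-48/5 - 104/5)*l**2 = -152*l**2/5)
G(u)/j(U(16)) = -152/5*60**2/(-163) = -152/5*3600*(-1/163) = -109440*(-1/163) = 109440/163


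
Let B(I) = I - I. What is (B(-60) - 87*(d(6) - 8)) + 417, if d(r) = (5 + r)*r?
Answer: -4629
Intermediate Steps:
B(I) = 0
d(r) = r*(5 + r)
(B(-60) - 87*(d(6) - 8)) + 417 = (0 - 87*(6*(5 + 6) - 8)) + 417 = (0 - 87*(6*11 - 8)) + 417 = (0 - 87*(66 - 8)) + 417 = (0 - 87*58) + 417 = (0 - 5046) + 417 = -5046 + 417 = -4629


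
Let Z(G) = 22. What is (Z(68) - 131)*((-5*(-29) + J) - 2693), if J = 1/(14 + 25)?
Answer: 10831439/39 ≈ 2.7773e+5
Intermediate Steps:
J = 1/39 ≈ 0.025641
(Z(68) - 131)*((-5*(-29) + J) - 2693) = (22 - 131)*((-5*(-29) + 1/39) - 2693) = -109*((145 + 1/39) - 2693) = -109*(5656/39 - 2693) = -109*(-99371/39) = 10831439/39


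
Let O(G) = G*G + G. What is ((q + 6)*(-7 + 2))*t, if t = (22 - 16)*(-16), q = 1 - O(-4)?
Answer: -2400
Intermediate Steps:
O(G) = G + G**2 (O(G) = G**2 + G = G + G**2)
q = -11 (q = 1 - (-4)*(1 - 4) = 1 - (-4)*(-3) = 1 - 1*12 = 1 - 12 = -11)
t = -96 (t = 6*(-16) = -96)
((q + 6)*(-7 + 2))*t = ((-11 + 6)*(-7 + 2))*(-96) = -5*(-5)*(-96) = 25*(-96) = -2400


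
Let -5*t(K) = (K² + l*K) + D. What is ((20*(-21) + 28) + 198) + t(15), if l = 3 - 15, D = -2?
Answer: -1013/5 ≈ -202.60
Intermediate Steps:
l = -12
t(K) = ⅖ - K²/5 + 12*K/5 (t(K) = -((K² - 12*K) - 2)/5 = -(-2 + K² - 12*K)/5 = ⅖ - K²/5 + 12*K/5)
((20*(-21) + 28) + 198) + t(15) = ((20*(-21) + 28) + 198) + (⅖ - ⅕*15² + (12/5)*15) = ((-420 + 28) + 198) + (⅖ - ⅕*225 + 36) = (-392 + 198) + (⅖ - 45 + 36) = -194 - 43/5 = -1013/5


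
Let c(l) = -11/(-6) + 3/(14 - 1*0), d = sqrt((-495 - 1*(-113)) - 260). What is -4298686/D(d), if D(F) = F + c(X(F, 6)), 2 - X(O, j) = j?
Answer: -3881713458/284971 + 1895720526*I*sqrt(642)/284971 ≈ -13621.0 + 1.6855e+5*I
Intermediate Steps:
X(O, j) = 2 - j
d = I*sqrt(642) (d = sqrt((-495 + 113) - 260) = sqrt(-382 - 260) = sqrt(-642) = I*sqrt(642) ≈ 25.338*I)
c(l) = 43/21 (c(l) = -11*(-1/6) + 3/(14 + 0) = 11/6 + 3/14 = 43/21)
D(F) = 43/21 + F (D(F) = F + 43/21 = 43/21 + F)
-4298686/D(d) = -4298686/(43/21 + I*sqrt(642))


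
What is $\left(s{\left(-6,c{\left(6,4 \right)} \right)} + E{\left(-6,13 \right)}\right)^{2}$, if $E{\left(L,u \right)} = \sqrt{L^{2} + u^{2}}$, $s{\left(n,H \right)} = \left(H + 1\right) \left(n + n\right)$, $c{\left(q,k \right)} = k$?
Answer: $\left(60 - \sqrt{205}\right)^{2} \approx 2086.9$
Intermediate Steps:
$s{\left(n,H \right)} = 2 n \left(1 + H\right)$ ($s{\left(n,H \right)} = \left(1 + H\right) 2 n = 2 n \left(1 + H\right)$)
$\left(s{\left(-6,c{\left(6,4 \right)} \right)} + E{\left(-6,13 \right)}\right)^{2} = \left(2 \left(-6\right) \left(1 + 4\right) + \sqrt{\left(-6\right)^{2} + 13^{2}}\right)^{2} = \left(2 \left(-6\right) 5 + \sqrt{36 + 169}\right)^{2} = \left(-60 + \sqrt{205}\right)^{2}$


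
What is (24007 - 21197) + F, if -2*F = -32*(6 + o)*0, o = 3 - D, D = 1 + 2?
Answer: 2810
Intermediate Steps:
D = 3
o = 0 (o = 3 - 1*3 = 3 - 3 = 0)
F = 0 (F = -(-16)*(6 + 0)*0 = -(-16)*6*0 = -(-16)*0 = -½*0 = 0)
(24007 - 21197) + F = (24007 - 21197) + 0 = 2810 + 0 = 2810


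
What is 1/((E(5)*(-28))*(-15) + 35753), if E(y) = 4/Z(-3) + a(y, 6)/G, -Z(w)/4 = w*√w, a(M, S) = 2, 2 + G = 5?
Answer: 108099/3895150867 + 140*I*√3/3895150867 ≈ 2.7752e-5 + 6.2254e-8*I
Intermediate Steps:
G = 3 (G = -2 + 5 = 3)
Z(w) = -4*w^(3/2) (Z(w) = -4*w*√w = -4*w^(3/2))
E(y) = ⅔ - I*√3/9 (E(y) = 4/((-(-12)*I*√3)) + 2/3 = 4/((-(-12)*I*√3)) + 2*(⅓) = 4/((12*I*√3)) + ⅔ = 4*(-I*√3/36) + ⅔ = -I*√3/9 + ⅔ = ⅔ - I*√3/9)
1/((E(5)*(-28))*(-15) + 35753) = 1/(((⅔ - I*√3/9)*(-28))*(-15) + 35753) = 1/((-56/3 + 28*I*√3/9)*(-15) + 35753) = 1/((280 - 140*I*√3/3) + 35753) = 1/(36033 - 140*I*√3/3)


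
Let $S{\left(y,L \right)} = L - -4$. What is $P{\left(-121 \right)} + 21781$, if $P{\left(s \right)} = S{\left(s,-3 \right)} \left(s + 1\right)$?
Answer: $21661$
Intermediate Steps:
$S{\left(y,L \right)} = 4 + L$ ($S{\left(y,L \right)} = L + 4 = 4 + L$)
$P{\left(s \right)} = 1 + s$ ($P{\left(s \right)} = \left(4 - 3\right) \left(s + 1\right) = 1 \left(1 + s\right) = 1 + s$)
$P{\left(-121 \right)} + 21781 = \left(1 - 121\right) + 21781 = -120 + 21781 = 21661$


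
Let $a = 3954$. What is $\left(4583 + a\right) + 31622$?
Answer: $40159$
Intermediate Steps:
$\left(4583 + a\right) + 31622 = \left(4583 + 3954\right) + 31622 = 8537 + 31622 = 40159$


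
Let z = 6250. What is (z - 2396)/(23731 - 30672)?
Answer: -3854/6941 ≈ -0.55525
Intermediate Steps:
(z - 2396)/(23731 - 30672) = (6250 - 2396)/(23731 - 30672) = 3854/(-6941) = 3854*(-1/6941) = -3854/6941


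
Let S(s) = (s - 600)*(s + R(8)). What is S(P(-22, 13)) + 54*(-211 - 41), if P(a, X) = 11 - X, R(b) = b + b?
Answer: -22036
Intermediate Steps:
R(b) = 2*b
S(s) = (-600 + s)*(16 + s) (S(s) = (s - 600)*(s + 2*8) = (-600 + s)*(s + 16) = (-600 + s)*(16 + s))
S(P(-22, 13)) + 54*(-211 - 41) = (-9600 + (11 - 1*13)² - 584*(11 - 1*13)) + 54*(-211 - 41) = (-9600 + (11 - 13)² - 584*(11 - 13)) + 54*(-252) = (-9600 + (-2)² - 584*(-2)) - 13608 = (-9600 + 4 + 1168) - 13608 = -8428 - 13608 = -22036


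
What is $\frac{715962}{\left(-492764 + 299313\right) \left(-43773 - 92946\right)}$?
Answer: $\frac{238654}{8816142423} \approx 2.707 \cdot 10^{-5}$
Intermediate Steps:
$\frac{715962}{\left(-492764 + 299313\right) \left(-43773 - 92946\right)} = \frac{715962}{\left(-193451\right) \left(-136719\right)} = \frac{715962}{26448427269} = 715962 \cdot \frac{1}{26448427269} = \frac{238654}{8816142423}$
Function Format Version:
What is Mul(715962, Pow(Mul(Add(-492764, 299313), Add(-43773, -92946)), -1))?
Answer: Rational(238654, 8816142423) ≈ 2.7070e-5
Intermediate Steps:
Mul(715962, Pow(Mul(Add(-492764, 299313), Add(-43773, -92946)), -1)) = Mul(715962, Pow(Mul(-193451, -136719), -1)) = Mul(715962, Pow(26448427269, -1)) = Mul(715962, Rational(1, 26448427269)) = Rational(238654, 8816142423)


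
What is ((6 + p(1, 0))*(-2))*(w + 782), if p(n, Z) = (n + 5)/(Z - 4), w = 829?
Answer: -14499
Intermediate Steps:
p(n, Z) = (5 + n)/(-4 + Z)
((6 + p(1, 0))*(-2))*(w + 782) = ((6 + (5 + 1)/(-4 + 0))*(-2))*(829 + 782) = ((6 + 6/(-4))*(-2))*1611 = ((6 - ¼*6)*(-2))*1611 = ((6 - 3/2)*(-2))*1611 = ((9/2)*(-2))*1611 = -9*1611 = -14499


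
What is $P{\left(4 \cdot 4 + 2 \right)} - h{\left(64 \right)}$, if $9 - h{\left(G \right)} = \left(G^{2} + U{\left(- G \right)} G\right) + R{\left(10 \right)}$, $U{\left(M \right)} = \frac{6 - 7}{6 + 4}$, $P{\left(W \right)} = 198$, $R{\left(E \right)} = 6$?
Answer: $\frac{21423}{5} \approx 4284.6$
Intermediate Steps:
$U{\left(M \right)} = - \frac{1}{10}$
$h{\left(G \right)} = 3 - G^{2} + \frac{G}{10}$ ($h{\left(G \right)} = 9 - \left(\left(G^{2} - \frac{G}{10}\right) + 6\right) = 9 - \left(6 + G^{2} - \frac{G}{10}\right) = 3 - G^{2} + \frac{G}{10}$)
$P{\left(4 \cdot 4 + 2 \right)} - h{\left(64 \right)} = 198 - \left(3 - 64^{2} + \frac{1}{10} \cdot 64\right) = 198 - \left(3 - 4096 + \frac{32}{5}\right) = 198 - - \frac{20433}{5} = 198 + \frac{20433}{5} = \frac{21423}{5}$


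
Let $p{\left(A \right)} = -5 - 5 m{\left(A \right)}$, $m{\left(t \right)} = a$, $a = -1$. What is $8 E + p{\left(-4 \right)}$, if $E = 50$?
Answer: $400$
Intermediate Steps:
$m{\left(t \right)} = -1$
$p{\left(A \right)} = 0$ ($p{\left(A \right)} = -5 - -5 = -5 + 5 = 0$)
$8 E + p{\left(-4 \right)} = 8 \cdot 50 + 0 = 400 + 0 = 400$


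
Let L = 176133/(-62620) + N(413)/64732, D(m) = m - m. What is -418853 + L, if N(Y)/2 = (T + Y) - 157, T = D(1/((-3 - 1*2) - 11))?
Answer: -424459869304359/1013379460 ≈ -4.1886e+5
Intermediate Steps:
D(m) = 0
T = 0
N(Y) = -314 + 2*Y (N(Y) = 2*((0 + Y) - 157) = 2*(Y - 157) = 2*(-157 + Y) = -314 + 2*Y)
L = -2842344979/1013379460 (L = 176133/(-62620) + (-314 + 2*413)/64732 = 176133*(-1/62620) + (-314 + 826)*(1/64732) = -176133/62620 + 512*(1/64732) = -176133/62620 + 128/16183 = -2842344979/1013379460 ≈ -2.8048)
-418853 + L = -418853 - 2842344979/1013379460 = -424459869304359/1013379460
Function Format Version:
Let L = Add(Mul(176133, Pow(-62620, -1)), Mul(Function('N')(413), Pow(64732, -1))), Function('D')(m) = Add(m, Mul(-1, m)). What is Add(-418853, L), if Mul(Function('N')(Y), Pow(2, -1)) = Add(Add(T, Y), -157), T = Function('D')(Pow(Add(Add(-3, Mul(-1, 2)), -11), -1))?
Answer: Rational(-424459869304359, 1013379460) ≈ -4.1886e+5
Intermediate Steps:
Function('D')(m) = 0
T = 0
Function('N')(Y) = Add(-314, Mul(2, Y)) (Function('N')(Y) = Mul(2, Add(Add(0, Y), -157)) = Mul(2, Add(Y, -157)) = Mul(2, Add(-157, Y)) = Add(-314, Mul(2, Y)))
L = Rational(-2842344979, 1013379460) (L = Add(Mul(176133, Pow(-62620, -1)), Mul(Add(-314, Mul(2, 413)), Pow(64732, -1))) = Add(Mul(176133, Rational(-1, 62620)), Mul(Add(-314, 826), Rational(1, 64732))) = Add(Rational(-176133, 62620), Mul(512, Rational(1, 64732))) = Add(Rational(-176133, 62620), Rational(128, 16183)) = Rational(-2842344979, 1013379460) ≈ -2.8048)
Add(-418853, L) = Add(-418853, Rational(-2842344979, 1013379460)) = Rational(-424459869304359, 1013379460)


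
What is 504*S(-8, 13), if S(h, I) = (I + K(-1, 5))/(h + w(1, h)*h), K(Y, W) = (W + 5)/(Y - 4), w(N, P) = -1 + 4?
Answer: -693/4 ≈ -173.25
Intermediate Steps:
w(N, P) = 3
K(Y, W) = (5 + W)/(-4 + Y)
S(h, I) = (-2 + I)/(4*h) (S(h, I) = (I + (5 + 5)/(-4 - 1))/(h + 3*h) = (I + 10/(-5))/((4*h)) = (I - ⅕*10)*(1/(4*h)) = (I - 2)*(1/(4*h)) = (-2 + I)*(1/(4*h)) = (-2 + I)/(4*h))
504*S(-8, 13) = 504*((¼)*(-2 + 13)/(-8)) = 504*((¼)*(-⅛)*11) = 504*(-11/32) = -693/4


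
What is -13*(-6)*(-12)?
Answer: -936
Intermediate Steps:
-13*(-6)*(-12) = 78*(-12) = -936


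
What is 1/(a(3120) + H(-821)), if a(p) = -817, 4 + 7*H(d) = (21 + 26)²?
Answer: -1/502 ≈ -0.0019920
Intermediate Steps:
H(d) = 315 (H(d) = -4/7 + (21 + 26)²/7 = -4/7 + (⅐)*47² = -4/7 + (⅐)*2209 = -4/7 + 2209/7 = 315)
1/(a(3120) + H(-821)) = 1/(-817 + 315) = 1/(-502) = -1/502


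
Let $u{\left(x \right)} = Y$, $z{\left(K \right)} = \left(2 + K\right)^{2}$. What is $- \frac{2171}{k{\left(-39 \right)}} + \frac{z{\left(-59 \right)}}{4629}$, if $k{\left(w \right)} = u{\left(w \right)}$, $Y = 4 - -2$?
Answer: $- \frac{3343355}{9258} \approx -361.13$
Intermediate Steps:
$Y = 6$ ($Y = 4 + 2 = 6$)
$u{\left(x \right)} = 6$
$k{\left(w \right)} = 6$
$- \frac{2171}{k{\left(-39 \right)}} + \frac{z{\left(-59 \right)}}{4629} = - \frac{2171}{6} + \frac{\left(2 - 59\right)^{2}}{4629} = \left(-2171\right) \frac{1}{6} + \left(-57\right)^{2} \cdot \frac{1}{4629} = - \frac{2171}{6} + 3249 \cdot \frac{1}{4629} = - \frac{2171}{6} + \frac{1083}{1543} = - \frac{3343355}{9258}$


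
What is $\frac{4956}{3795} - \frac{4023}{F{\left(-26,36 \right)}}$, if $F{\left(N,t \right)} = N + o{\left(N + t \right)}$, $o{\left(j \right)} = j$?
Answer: $\frac{5115527}{20240} \approx 252.74$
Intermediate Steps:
$F{\left(N,t \right)} = t + 2 N$ ($F{\left(N,t \right)} = N + \left(N + t\right) = t + 2 N$)
$\frac{4956}{3795} - \frac{4023}{F{\left(-26,36 \right)}} = \frac{4956}{3795} - \frac{4023}{36 + 2 \left(-26\right)} = 4956 \cdot \frac{1}{3795} - \frac{4023}{36 - 52} = \frac{1652}{1265} - \frac{4023}{-16} = \frac{1652}{1265} - - \frac{4023}{16} = \frac{1652}{1265} + \frac{4023}{16} = \frac{5115527}{20240}$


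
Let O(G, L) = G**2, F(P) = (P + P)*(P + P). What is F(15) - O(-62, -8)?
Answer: -2944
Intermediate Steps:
F(P) = 4*P**2 (F(P) = (2*P)*(2*P) = 4*P**2)
F(15) - O(-62, -8) = 4*15**2 - 1*(-62)**2 = 4*225 - 1*3844 = 900 - 3844 = -2944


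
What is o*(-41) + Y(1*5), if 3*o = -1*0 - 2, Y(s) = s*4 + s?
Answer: 157/3 ≈ 52.333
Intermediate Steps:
Y(s) = 5*s (Y(s) = 4*s + s = 5*s)
o = -2/3 (o = (-1*0 - 2)/3 = (0 - 2)/3 = (1/3)*(-2) = -2/3 ≈ -0.66667)
o*(-41) + Y(1*5) = -2/3*(-41) + 5*(1*5) = 82/3 + 5*5 = 82/3 + 25 = 157/3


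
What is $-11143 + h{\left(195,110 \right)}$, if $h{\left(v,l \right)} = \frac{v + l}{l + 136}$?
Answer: $- \frac{2740873}{246} \approx -11142.0$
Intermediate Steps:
$h{\left(v,l \right)} = \frac{l + v}{136 + l}$
$-11143 + h{\left(195,110 \right)} = -11143 + \frac{110 + 195}{136 + 110} = -11143 + \frac{1}{246} \cdot 305 = -11143 + \frac{305}{246} = - \frac{2740873}{246}$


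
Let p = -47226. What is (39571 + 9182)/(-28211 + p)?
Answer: -48753/75437 ≈ -0.64627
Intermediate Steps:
(39571 + 9182)/(-28211 + p) = (39571 + 9182)/(-28211 - 47226) = 48753/(-75437) = 48753*(-1/75437) = -48753/75437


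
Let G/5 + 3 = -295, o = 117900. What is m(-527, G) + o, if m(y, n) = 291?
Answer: 118191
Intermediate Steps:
G = -1490 (G = -15 + 5*(-295) = -15 - 1475 = -1490)
m(-527, G) + o = 291 + 117900 = 118191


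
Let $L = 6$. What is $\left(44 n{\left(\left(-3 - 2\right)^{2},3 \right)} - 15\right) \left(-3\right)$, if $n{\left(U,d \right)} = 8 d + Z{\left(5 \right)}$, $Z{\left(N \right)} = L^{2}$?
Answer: $-7875$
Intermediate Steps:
$Z{\left(N \right)} = 36$ ($Z{\left(N \right)} = 6^{2} = 36$)
$n{\left(U,d \right)} = 36 + 8 d$ ($n{\left(U,d \right)} = 8 d + 36 = 36 + 8 d$)
$\left(44 n{\left(\left(-3 - 2\right)^{2},3 \right)} - 15\right) \left(-3\right) = \left(44 \left(36 + 8 \cdot 3\right) - 15\right) \left(-3\right) = \left(44 \left(36 + 24\right) - 15\right) \left(-3\right) = \left(44 \cdot 60 - 15\right) \left(-3\right) = \left(2640 - 15\right) \left(-3\right) = 2625 \left(-3\right) = -7875$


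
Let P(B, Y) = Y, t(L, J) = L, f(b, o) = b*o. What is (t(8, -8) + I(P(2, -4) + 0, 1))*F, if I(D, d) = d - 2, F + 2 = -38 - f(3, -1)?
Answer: -259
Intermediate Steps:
F = -37 (F = -2 + (-38 - 3*(-1)) = -2 + (-38 - 1*(-3)) = -2 + (-38 + 3) = -2 - 35 = -37)
I(D, d) = -2 + d
(t(8, -8) + I(P(2, -4) + 0, 1))*F = (8 + (-2 + 1))*(-37) = (8 - 1)*(-37) = 7*(-37) = -259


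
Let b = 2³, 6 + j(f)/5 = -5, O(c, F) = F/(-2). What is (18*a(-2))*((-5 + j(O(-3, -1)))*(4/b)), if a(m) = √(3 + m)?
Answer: -540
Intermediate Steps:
O(c, F) = -F/2 (O(c, F) = F*(-½) = -F/2)
j(f) = -55 (j(f) = -30 + 5*(-5) = -30 - 25 = -55)
b = 8
(18*a(-2))*((-5 + j(O(-3, -1)))*(4/b)) = (18*√(3 - 2))*((-5 - 55)*(4/8)) = (18*√1)*(-240/8) = (18*1)*(-60*½) = 18*(-30) = -540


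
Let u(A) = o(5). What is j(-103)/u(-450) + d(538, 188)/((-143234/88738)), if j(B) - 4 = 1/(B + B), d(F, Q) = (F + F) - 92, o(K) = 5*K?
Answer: -17291184893/28371350 ≈ -609.46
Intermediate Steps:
u(A) = 25 (u(A) = 5*5 = 25)
d(F, Q) = -92 + 2*F (d(F, Q) = 2*F - 92 = -92 + 2*F)
j(B) = 4 + 1/(2*B) (j(B) = 4 + 1/(B + B) = 4 + 1/(2*B))
j(-103)/u(-450) + d(538, 188)/((-143234/88738)) = (4 + (½)/(-103))/25 + (-92 + 2*538)/((-143234/88738)) = (4 + (½)*(-1/103))*(1/25) + (-92 + 1076)/((-143234*1/88738)) = (4 - 1/206)*(1/25) + 984/(-5509/3413) = (823/206)*(1/25) + 984*(-3413/5509) = 823/5150 - 3358392/5509 = -17291184893/28371350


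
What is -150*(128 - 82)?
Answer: -6900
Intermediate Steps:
-150*(128 - 82) = -150*46 = -6900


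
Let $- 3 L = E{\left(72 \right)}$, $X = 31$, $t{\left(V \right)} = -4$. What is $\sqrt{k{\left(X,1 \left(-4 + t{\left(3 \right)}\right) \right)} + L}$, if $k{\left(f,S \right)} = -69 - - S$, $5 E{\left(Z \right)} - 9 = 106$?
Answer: $\frac{i \sqrt{762}}{3} \approx 9.2014 i$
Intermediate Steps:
$E{\left(Z \right)} = 23$ ($E{\left(Z \right)} = \frac{9}{5} + \frac{1}{5} \cdot 106 = \frac{9}{5} + \frac{106}{5} = 23$)
$k{\left(f,S \right)} = -69 + S$
$L = - \frac{23}{3}$ ($L = \left(- \frac{1}{3}\right) 23 = - \frac{23}{3} \approx -7.6667$)
$\sqrt{k{\left(X,1 \left(-4 + t{\left(3 \right)}\right) \right)} + L} = \sqrt{\left(-69 + 1 \left(-4 - 4\right)\right) - \frac{23}{3}} = \sqrt{\left(-69 + 1 \left(-8\right)\right) - \frac{23}{3}} = \sqrt{\left(-69 - 8\right) - \frac{23}{3}} = \sqrt{-77 - \frac{23}{3}} = \sqrt{- \frac{254}{3}} = \frac{i \sqrt{762}}{3}$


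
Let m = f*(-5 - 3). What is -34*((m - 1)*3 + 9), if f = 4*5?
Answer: 16116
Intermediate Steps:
f = 20
m = -160 (m = 20*(-5 - 3) = 20*(-8) = -160)
-34*((m - 1)*3 + 9) = -34*((-160 - 1)*3 + 9) = -34*(-161*3 + 9) = -34*(-483 + 9) = -34*(-474) = 16116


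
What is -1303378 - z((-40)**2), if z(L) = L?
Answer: -1304978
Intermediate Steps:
-1303378 - z((-40)**2) = -1303378 - 1*(-40)**2 = -1303378 - 1*1600 = -1303378 - 1600 = -1304978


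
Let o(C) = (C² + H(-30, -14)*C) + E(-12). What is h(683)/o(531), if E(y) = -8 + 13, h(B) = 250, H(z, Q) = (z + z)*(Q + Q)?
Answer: 125/587023 ≈ 0.00021294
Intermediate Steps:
H(z, Q) = 4*Q*z (H(z, Q) = (2*z)*(2*Q) = 4*Q*z)
E(y) = 5
o(C) = 5 + C² + 1680*C (o(C) = (C² + (4*(-14)*(-30))*C) + 5 = (C² + 1680*C) + 5 = 5 + C² + 1680*C)
h(683)/o(531) = 250/(5 + 531² + 1680*531) = 250/(5 + 281961 + 892080) = 250/1174046 = 250*(1/1174046) = 125/587023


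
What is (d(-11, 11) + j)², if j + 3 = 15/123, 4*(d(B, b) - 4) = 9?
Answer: 305809/26896 ≈ 11.370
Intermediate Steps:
d(B, b) = 25/4 (d(B, b) = 4 + (¼)*9 = 4 + 9/4 = 25/4)
j = -118/41 (j = -3 + 15/123 = -3 + 15*(1/123) = -3 + 5/41 = -118/41 ≈ -2.8780)
(d(-11, 11) + j)² = (25/4 - 118/41)² = (553/164)² = 305809/26896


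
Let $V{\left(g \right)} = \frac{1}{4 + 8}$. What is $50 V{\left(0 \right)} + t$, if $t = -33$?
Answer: $- \frac{173}{6} \approx -28.833$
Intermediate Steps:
$V{\left(g \right)} = \frac{1}{12}$
$50 V{\left(0 \right)} + t = 50 \cdot \frac{1}{12} - 33 = \frac{25}{6} - 33 = - \frac{173}{6}$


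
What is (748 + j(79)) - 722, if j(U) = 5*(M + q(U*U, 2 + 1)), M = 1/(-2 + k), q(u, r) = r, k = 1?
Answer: 36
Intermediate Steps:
M = -1 (M = 1/(-2 + 1) = 1/(-1) = -1)
j(U) = 10 (j(U) = 5*(-1 + (2 + 1)) = 5*(-1 + 3) = 5*2 = 10)
(748 + j(79)) - 722 = (748 + 10) - 722 = 758 - 722 = 36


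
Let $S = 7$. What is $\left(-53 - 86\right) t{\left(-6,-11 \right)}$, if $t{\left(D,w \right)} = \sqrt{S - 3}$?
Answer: $-278$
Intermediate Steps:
$t{\left(D,w \right)} = 2$ ($t{\left(D,w \right)} = \sqrt{7 - 3} = \sqrt{4} = 2$)
$\left(-53 - 86\right) t{\left(-6,-11 \right)} = \left(-53 - 86\right) 2 = \left(-139\right) 2 = -278$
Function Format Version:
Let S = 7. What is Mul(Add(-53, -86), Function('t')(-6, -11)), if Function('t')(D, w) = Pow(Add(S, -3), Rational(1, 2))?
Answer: -278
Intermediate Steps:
Function('t')(D, w) = 2 (Function('t')(D, w) = Pow(Add(7, -3), Rational(1, 2)) = Pow(4, Rational(1, 2)) = 2)
Mul(Add(-53, -86), Function('t')(-6, -11)) = Mul(Add(-53, -86), 2) = Mul(-139, 2) = -278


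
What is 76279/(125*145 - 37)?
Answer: 641/152 ≈ 4.2171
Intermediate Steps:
76279/(125*145 - 37) = 76279/(18125 - 37) = 76279/18088 = 76279*(1/18088) = 641/152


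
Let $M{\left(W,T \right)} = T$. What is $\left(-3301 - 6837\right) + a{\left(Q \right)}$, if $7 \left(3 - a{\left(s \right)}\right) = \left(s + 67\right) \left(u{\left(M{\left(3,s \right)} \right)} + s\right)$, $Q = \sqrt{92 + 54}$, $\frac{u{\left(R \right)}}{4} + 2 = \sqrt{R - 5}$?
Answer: $- \frac{70555}{7} - \frac{268 \sqrt{-5 + \sqrt{146}}}{7} - \frac{67 \sqrt{146}}{7} + \frac{4 \sqrt{146} \left(2 - \sqrt{-5 + \sqrt{146}}\right)}{7} \approx -10301.0$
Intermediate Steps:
$u{\left(R \right)} = -8 + 4 \sqrt{-5 + R}$ ($u{\left(R \right)} = -8 + 4 \sqrt{R - 5} = -8 + 4 \sqrt{-5 + R}$)
$Q = \sqrt{146} \approx 12.083$
$a{\left(s \right)} = 3 - \frac{\left(67 + s\right) \left(-8 + s + 4 \sqrt{-5 + s}\right)}{7}$ ($a{\left(s \right)} = 3 - \frac{\left(s + 67\right) \left(\left(-8 + 4 \sqrt{-5 + s}\right) + s\right)}{7} = 3 - \frac{\left(67 + s\right) \left(-8 + s + 4 \sqrt{-5 + s}\right)}{7}$)
$\left(-3301 - 6837\right) + a{\left(Q \right)} = \left(-3301 - 6837\right) - \left(- \frac{557}{7} + \frac{146}{7} + \frac{59 \sqrt{146}}{7} + \frac{268 \sqrt{-5 + \sqrt{146}}}{7} + \frac{4 \sqrt{146} \sqrt{-5 + \sqrt{146}}}{7}\right) = -10138 - \left(- \frac{411}{7} + \frac{59 \sqrt{146}}{7} + \frac{268 \sqrt{-5 + \sqrt{146}}}{7} + \frac{4 \sqrt{146} \sqrt{-5 + \sqrt{146}}}{7}\right) = - \frac{70555}{7} - \frac{268 \sqrt{-5 + \sqrt{146}}}{7} - \frac{59 \sqrt{146}}{7} - \frac{4 \sqrt{146} \sqrt{-5 + \sqrt{146}}}{7}$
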